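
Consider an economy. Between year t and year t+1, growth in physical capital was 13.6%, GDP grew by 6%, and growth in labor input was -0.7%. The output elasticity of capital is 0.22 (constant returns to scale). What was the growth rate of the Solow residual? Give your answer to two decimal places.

3.55%

Labor's share = 1 − 0.22 = 0.78.
Physical capital: 0.22 × 13.6 = 2.992 pp.
Labor input: 0.78 × (-0.7) = -0.546 pp.
TFP growth = 6 − 2.446 = 3.554%.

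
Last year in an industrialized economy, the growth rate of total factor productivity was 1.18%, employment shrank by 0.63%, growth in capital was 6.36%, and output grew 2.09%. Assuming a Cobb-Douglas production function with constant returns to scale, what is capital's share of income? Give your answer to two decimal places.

α = 0.22

gY = gA + α·gK + (1−α)·gL, so gY − gA − gL = α(gK − gL).
2.09 − 1.18 + 0.63 = α × (6.36 − (-0.63)).
1.54 = 6.99 α, so α = 0.2203.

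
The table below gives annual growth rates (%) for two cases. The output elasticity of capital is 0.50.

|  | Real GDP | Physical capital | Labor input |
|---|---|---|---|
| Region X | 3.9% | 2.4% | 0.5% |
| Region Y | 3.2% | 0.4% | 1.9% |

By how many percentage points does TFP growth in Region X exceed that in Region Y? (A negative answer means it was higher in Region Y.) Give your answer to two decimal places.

0.40 percentage points

Labor's share = 1 − 0.5 = 0.5.
Region X: TFP = 3.9 − 1.2 − 0.25 = 2.45%.
Region Y: TFP = 3.2 − 0.2 − 0.95 = 2.05%.
Difference = 2.45 − (2.05) = 0.4 pp.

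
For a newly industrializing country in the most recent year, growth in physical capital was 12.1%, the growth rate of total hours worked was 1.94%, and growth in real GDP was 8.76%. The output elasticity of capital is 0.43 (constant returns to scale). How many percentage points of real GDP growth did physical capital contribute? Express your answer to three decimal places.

5.203

Contribution = share × growth = 0.43 × 12.1 = 5.203 pp.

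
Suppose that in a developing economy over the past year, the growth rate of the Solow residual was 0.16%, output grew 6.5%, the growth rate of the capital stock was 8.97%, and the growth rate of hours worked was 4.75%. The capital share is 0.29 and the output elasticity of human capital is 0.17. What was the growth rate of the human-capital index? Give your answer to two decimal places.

The human-capital index growth was 6.90%.

Labor's share = 1 − 0.29 − 0.17 = 0.54.
gY = gA + 0.29×8.97 + 0.54×4.75 + 0.17×g.
0.17×g = 6.5 − 0.16 − 5.1663 = 1.1737.
g = 1.1737 / 0.17 = 6.9041%.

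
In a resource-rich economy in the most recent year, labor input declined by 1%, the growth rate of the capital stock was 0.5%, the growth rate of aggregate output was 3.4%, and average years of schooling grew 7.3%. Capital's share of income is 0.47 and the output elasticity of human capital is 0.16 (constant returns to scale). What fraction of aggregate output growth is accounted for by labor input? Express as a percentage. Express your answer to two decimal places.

Labor's share = 1 − 0.47 − 0.16 = 0.37.
Labor input contributed 0.37 × (-1) = -0.37 pp.
Share of growth = -0.37 / 3.4 × 100 = -10.8824%.

-10.88%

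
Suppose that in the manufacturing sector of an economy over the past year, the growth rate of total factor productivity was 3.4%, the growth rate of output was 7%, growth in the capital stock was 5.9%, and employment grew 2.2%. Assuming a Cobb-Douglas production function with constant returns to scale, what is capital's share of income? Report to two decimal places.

0.38

gY = gA + α·gK + (1−α)·gL, so gY − gA − gL = α(gK − gL).
7 − 3.4 − 2.2 = α × (5.9 − 2.2).
1.4 = 3.7 α, so α = 0.3784.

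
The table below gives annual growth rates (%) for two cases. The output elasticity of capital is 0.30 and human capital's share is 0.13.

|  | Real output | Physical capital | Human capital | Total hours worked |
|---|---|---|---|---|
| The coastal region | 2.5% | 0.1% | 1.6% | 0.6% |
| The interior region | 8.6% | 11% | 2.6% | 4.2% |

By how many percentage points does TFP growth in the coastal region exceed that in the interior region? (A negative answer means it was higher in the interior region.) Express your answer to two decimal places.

Labor's share = 1 − 0.3 − 0.13 = 0.57.
The coastal region: TFP = 2.5 − 0.03 − 0.208 − 0.342 = 1.92%.
The interior region: TFP = 8.6 − 3.3 − 0.338 − 2.394 = 2.568%.
Difference = 1.92 − (2.568) = -0.648 pp.

-0.65 percentage points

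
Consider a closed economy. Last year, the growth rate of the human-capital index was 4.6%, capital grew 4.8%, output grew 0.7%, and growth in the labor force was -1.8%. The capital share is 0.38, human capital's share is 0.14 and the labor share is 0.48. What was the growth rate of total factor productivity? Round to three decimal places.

-0.904%

Labor's share = 1 − 0.38 − 0.14 = 0.48.
Capital: 0.38 × 4.8 = 1.824 pp.
The human-capital index: 0.14 × 4.6 = 0.644 pp.
The labor force: 0.48 × (-1.8) = -0.864 pp.
TFP growth = 0.7 − 1.604 = -0.904%.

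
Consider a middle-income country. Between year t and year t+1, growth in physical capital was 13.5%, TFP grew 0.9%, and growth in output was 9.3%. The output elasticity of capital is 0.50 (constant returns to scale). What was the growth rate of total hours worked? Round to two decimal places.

Labor's share = 1 − 0.5 = 0.5.
gY = gA + 0.5×13.5 + 0.5×g.
0.5×g = 9.3 − 0.9 − 6.75 = 1.65.
g = 1.65 / 0.5 = 3.3%.

Total hours worked growth was 3.30%.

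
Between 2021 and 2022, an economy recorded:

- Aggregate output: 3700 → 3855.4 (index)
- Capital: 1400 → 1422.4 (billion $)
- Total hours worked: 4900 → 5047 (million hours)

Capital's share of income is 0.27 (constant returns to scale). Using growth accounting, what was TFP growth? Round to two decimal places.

Aggregate output growth = (3855.4 − 3700) / 3700 = 4.2%.
Capital growth = (1422.4 − 1400) / 1400 = 1.6%.
Total hours worked growth = (5047 − 4900) / 4900 = 3%.
Labor's share = 1 − 0.27 = 0.73.
Capital: 0.27 × 1.6 = 0.432 pp.
Total hours worked: 0.73 × 3 = 2.19 pp.
TFP growth = 4.2 − 2.622 = 1.578%.

1.58%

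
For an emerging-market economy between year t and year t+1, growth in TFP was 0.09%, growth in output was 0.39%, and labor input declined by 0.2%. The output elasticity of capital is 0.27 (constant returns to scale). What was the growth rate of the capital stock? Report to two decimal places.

The capital stock grew 1.65%.

Labor's share = 1 − 0.27 = 0.73.
gY = gA + 0.73×(-0.2) + 0.27×g.
0.27×g = 0.39 − 0.09 + 0.146 = 0.446.
g = 0.446 / 0.27 = 1.6519%.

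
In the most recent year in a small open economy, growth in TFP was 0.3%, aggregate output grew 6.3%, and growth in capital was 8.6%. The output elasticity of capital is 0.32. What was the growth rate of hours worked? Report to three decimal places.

Labor's share = 1 − 0.32 = 0.68.
gY = gA + 0.32×8.6 + 0.68×g.
0.68×g = 6.3 − 0.3 − 2.752 = 3.248.
g = 3.248 / 0.68 = 4.77647%.

4.776%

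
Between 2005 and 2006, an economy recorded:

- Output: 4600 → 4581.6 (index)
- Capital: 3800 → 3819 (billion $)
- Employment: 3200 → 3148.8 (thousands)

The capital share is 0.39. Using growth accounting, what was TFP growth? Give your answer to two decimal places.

TFP grew 0.38%.

Output growth = (4581.6 − 4600) / 4600 = -0.4%.
Capital growth = (3819 − 3800) / 3800 = 0.5%.
Employment growth = (3148.8 − 3200) / 3200 = -1.6%.
Labor's share = 1 − 0.39 = 0.61.
Capital: 0.39 × 0.5 = 0.195 pp.
Employment: 0.61 × (-1.6) = -0.976 pp.
TFP growth = -0.4 + 0.781 = 0.381%.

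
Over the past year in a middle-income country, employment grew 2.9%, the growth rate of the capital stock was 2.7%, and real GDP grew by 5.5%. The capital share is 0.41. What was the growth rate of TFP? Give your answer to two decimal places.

2.68%

Labor's share = 1 − 0.41 = 0.59.
The capital stock: 0.41 × 2.7 = 1.107 pp.
Employment: 0.59 × 2.9 = 1.711 pp.
TFP growth = 5.5 − 2.818 = 2.682%.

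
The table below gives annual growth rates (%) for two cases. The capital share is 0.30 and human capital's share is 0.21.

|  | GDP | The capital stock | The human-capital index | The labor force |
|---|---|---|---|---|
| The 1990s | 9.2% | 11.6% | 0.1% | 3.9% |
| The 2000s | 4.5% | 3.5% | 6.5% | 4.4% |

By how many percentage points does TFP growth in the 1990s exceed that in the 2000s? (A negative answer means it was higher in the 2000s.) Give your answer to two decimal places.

3.86 percentage points

Labor's share = 1 − 0.3 − 0.21 = 0.49.
The 1990s: TFP = 9.2 − 3.48 − 0.021 − 1.911 = 3.788%.
The 2000s: TFP = 4.5 − 1.05 − 1.365 − 2.156 = -0.071%.
Difference = 3.788 − (-0.071) = 3.859 pp.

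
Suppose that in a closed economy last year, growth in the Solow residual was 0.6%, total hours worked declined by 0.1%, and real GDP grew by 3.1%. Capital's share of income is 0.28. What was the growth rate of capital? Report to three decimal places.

9.186%

Labor's share = 1 − 0.28 = 0.72.
gY = gA + 0.72×(-0.1) + 0.28×g.
0.28×g = 3.1 − 0.6 + 0.072 = 2.572.
g = 2.572 / 0.28 = 9.18571%.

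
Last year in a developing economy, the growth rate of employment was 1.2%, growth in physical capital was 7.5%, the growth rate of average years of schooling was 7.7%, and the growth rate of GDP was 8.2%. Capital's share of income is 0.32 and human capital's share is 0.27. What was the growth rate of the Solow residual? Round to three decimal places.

The Solow residual growth was 3.229%.

Labor's share = 1 − 0.32 − 0.27 = 0.41.
Physical capital: 0.32 × 7.5 = 2.4 pp.
Average years of schooling: 0.27 × 7.7 = 2.079 pp.
Employment: 0.41 × 1.2 = 0.492 pp.
TFP growth = 8.2 − 4.971 = 3.229%.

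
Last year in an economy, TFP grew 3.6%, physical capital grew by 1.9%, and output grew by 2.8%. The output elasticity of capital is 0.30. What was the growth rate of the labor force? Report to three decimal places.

-1.957%

Labor's share = 1 − 0.3 = 0.7.
gY = gA + 0.3×1.9 + 0.7×g.
0.7×g = 2.8 − 3.6 − 0.57 = -1.37.
g = -1.37 / 0.7 = -1.95714%.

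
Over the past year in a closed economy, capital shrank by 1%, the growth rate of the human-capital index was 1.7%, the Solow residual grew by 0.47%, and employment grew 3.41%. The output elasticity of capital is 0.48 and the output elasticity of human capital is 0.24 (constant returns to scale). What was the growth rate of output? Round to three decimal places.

Labor's share = 1 − 0.48 − 0.24 = 0.28.
Capital: 0.48 × (-1) = -0.48 pp.
The human-capital index: 0.24 × 1.7 = 0.408 pp.
Employment: 0.28 × 3.41 = 0.9548 pp.
Output growth = 0.47 + 0.8828 = 1.3528%.

1.353%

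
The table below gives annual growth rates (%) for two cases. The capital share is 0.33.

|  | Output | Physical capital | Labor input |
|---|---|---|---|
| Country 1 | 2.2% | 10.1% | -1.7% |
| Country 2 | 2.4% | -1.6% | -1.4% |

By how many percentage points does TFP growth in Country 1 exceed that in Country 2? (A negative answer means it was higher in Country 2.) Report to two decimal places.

Labor's share = 1 − 0.33 = 0.67.
Country 1: TFP = 2.2 − 3.333 + 1.139 = 0.006%.
Country 2: TFP = 2.4 + 0.528 + 0.938 = 3.866%.
Difference = 0.006 − (3.866) = -3.86 pp.

-3.86 percentage points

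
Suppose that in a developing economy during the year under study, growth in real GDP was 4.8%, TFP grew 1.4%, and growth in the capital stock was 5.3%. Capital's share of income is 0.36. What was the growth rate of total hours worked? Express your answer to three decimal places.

Labor's share = 1 − 0.36 = 0.64.
gY = gA + 0.36×5.3 + 0.64×g.
0.64×g = 4.8 − 1.4 − 1.908 = 1.492.
g = 1.492 / 0.64 = 2.33125%.

Total hours worked growth was 2.331%.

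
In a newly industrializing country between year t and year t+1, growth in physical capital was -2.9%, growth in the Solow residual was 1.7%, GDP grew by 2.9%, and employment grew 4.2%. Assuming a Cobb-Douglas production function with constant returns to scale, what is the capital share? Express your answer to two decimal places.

The capital share is 0.42.

gY = gA + α·gK + (1−α)·gL, so gY − gA − gL = α(gK − gL).
2.9 − 1.7 − 4.2 = α × (-2.9 − 4.2).
-3 = -7.1 α, so α = 0.4225.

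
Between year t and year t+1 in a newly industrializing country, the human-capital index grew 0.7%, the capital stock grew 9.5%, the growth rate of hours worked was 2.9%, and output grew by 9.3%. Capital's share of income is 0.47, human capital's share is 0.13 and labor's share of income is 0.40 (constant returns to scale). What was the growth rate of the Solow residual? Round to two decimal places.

3.58%

Labor's share = 1 − 0.47 − 0.13 = 0.4.
The capital stock: 0.47 × 9.5 = 4.465 pp.
The human-capital index: 0.13 × 0.7 = 0.091 pp.
Hours worked: 0.4 × 2.9 = 1.16 pp.
TFP growth = 9.3 − 5.716 = 3.584%.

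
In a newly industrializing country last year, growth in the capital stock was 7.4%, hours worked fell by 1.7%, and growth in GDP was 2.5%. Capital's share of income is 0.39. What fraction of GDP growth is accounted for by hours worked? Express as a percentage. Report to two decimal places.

-41.48%

Labor's share = 1 − 0.39 = 0.61.
Hours worked contributed 0.61 × (-1.7) = -1.037 pp.
Share of growth = -1.037 / 2.5 × 100 = -41.48%.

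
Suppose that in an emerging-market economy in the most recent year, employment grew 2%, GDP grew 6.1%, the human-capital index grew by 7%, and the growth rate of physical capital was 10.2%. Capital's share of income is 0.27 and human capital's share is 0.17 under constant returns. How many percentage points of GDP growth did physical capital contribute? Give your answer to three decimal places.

2.754 pp

Contribution = share × growth = 0.27 × 10.2 = 2.754 pp.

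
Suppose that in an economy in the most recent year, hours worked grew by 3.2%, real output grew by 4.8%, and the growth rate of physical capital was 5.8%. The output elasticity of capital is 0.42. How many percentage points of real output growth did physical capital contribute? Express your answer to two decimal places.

Contribution = share × growth = 0.42 × 5.8 = 2.436 pp.

2.44 pp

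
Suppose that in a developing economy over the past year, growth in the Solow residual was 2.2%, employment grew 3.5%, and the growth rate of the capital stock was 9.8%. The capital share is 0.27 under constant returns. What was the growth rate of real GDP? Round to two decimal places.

Real GDP growth was 7.40%.

Labor's share = 1 − 0.27 = 0.73.
The capital stock: 0.27 × 9.8 = 2.646 pp.
Employment: 0.73 × 3.5 = 2.555 pp.
Output growth = 2.2 + 5.201 = 7.401%.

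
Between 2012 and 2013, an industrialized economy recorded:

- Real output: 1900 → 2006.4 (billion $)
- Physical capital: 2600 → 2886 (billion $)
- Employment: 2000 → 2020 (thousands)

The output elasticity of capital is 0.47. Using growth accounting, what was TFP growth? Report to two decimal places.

Real output growth = (2006.4 − 1900) / 1900 = 5.6%.
Physical capital growth = (2886 − 2600) / 2600 = 11%.
Employment growth = (2020 − 2000) / 2000 = 1%.
Labor's share = 1 − 0.47 = 0.53.
Physical capital: 0.47 × 11 = 5.17 pp.
Employment: 0.53 × 1 = 0.53 pp.
TFP growth = 5.6 − 5.7 = -0.1%.

-0.10%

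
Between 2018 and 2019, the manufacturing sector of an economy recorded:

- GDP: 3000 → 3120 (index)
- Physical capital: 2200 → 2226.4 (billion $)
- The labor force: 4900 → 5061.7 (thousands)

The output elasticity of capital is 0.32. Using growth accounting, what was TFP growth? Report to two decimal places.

GDP growth = (3120 − 3000) / 3000 = 4%.
Physical capital growth = (2226.4 − 2200) / 2200 = 1.2%.
The labor force growth = (5061.7 − 4900) / 4900 = 3.3%.
Labor's share = 1 − 0.32 = 0.68.
Physical capital: 0.32 × 1.2 = 0.384 pp.
The labor force: 0.68 × 3.3 = 2.244 pp.
TFP growth = 4 − 2.628 = 1.372%.

1.37%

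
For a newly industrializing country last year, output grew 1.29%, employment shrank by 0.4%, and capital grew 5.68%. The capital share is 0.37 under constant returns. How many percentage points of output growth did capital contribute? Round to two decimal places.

2.10 pp

Contribution = share × growth = 0.37 × 5.68 = 2.1016 pp.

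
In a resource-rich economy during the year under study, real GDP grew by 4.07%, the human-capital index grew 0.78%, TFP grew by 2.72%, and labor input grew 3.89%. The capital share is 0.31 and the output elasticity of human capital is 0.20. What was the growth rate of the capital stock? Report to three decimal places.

Labor's share = 1 − 0.31 − 0.2 = 0.49.
gY = gA + 0.2×0.78 + 0.49×3.89 + 0.31×g.
0.31×g = 4.07 − 2.72 − 2.0621 = -0.7121.
g = -0.7121 / 0.31 = -2.2971%.

-2.297%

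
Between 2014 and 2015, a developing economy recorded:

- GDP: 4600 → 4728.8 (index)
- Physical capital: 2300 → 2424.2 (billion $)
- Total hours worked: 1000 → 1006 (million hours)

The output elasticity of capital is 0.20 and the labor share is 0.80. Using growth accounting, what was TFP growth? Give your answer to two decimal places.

1.24%

GDP growth = (4728.8 − 4600) / 4600 = 2.8%.
Physical capital growth = (2424.2 − 2300) / 2300 = 5.4%.
Total hours worked growth = (1006 − 1000) / 1000 = 0.6%.
Labor's share = 1 − 0.2 = 0.8.
Physical capital: 0.2 × 5.4 = 1.08 pp.
Total hours worked: 0.8 × 0.6 = 0.48 pp.
TFP growth = 2.8 − 1.56 = 1.24%.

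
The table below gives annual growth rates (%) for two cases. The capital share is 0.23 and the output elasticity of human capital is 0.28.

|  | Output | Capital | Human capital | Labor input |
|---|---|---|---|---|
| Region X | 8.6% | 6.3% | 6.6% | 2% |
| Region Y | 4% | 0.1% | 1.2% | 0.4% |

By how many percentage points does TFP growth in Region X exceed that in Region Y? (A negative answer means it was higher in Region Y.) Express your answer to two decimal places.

Labor's share = 1 − 0.23 − 0.28 = 0.49.
Region X: TFP = 8.6 − 1.449 − 1.848 − 0.98 = 4.323%.
Region Y: TFP = 4 − 0.023 − 0.336 − 0.196 = 3.445%.
Difference = 4.323 − (3.445) = 0.878 pp.

0.88 percentage points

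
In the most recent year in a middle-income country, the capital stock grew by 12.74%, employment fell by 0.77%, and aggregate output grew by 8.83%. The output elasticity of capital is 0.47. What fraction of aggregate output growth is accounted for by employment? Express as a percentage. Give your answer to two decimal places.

Employment accounted for -4.62% of growth.

Labor's share = 1 − 0.47 = 0.53.
Employment contributed 0.53 × (-0.77) = -0.4081 pp.
Share of growth = -0.4081 / 8.83 × 100 = -4.6217%.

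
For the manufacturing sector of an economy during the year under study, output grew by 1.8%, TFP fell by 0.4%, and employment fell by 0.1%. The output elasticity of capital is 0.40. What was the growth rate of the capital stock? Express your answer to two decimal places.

Labor's share = 1 − 0.4 = 0.6.
gY = gA + 0.6×(-0.1) + 0.4×g.
0.4×g = 1.8 + 0.4 + 0.06 = 2.26.
g = 2.26 / 0.4 = 5.65%.

5.65%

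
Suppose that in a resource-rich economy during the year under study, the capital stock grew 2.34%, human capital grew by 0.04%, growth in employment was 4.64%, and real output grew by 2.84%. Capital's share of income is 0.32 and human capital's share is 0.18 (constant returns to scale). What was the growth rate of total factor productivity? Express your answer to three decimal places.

-0.236%

Labor's share = 1 − 0.32 − 0.18 = 0.5.
The capital stock: 0.32 × 2.34 = 0.7488 pp.
Human capital: 0.18 × 0.04 = 0.0072 pp.
Employment: 0.5 × 4.64 = 2.32 pp.
TFP growth = 2.84 − 3.076 = -0.236%.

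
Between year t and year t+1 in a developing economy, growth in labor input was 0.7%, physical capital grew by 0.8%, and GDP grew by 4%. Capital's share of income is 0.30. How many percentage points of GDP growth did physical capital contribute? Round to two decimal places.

Contribution = share × growth = 0.3 × 0.8 = 0.24 pp.

0.24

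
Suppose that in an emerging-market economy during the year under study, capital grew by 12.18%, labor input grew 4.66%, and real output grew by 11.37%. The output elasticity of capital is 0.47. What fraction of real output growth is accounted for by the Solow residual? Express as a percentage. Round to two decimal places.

Labor's share = 1 − 0.47 = 0.53.
Capital: 0.47 × 12.18 = 5.7246 pp.
Labor input: 0.53 × 4.66 = 2.4698 pp.
TFP growth = 11.37 − 8.1944 = 3.1756%.
TFP share of growth = 3.1756 / 11.37 × 100 = 27.9296%.

The Solow residual accounted for 27.93% of growth.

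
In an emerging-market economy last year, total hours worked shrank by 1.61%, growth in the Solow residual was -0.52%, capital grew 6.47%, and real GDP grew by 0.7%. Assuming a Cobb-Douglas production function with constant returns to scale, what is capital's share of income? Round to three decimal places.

gY = gA + α·gK + (1−α)·gL, so gY − gA − gL = α(gK − gL).
0.7 + 0.52 + 1.61 = α × (6.47 − (-1.61)).
2.83 = 8.08 α, so α = 0.35025.

Capital's share of income is 0.350.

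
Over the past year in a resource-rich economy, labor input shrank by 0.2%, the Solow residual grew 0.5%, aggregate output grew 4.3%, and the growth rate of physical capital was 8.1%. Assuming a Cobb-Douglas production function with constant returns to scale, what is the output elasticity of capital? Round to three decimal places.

gY = gA + α·gK + (1−α)·gL, so gY − gA − gL = α(gK − gL).
4.3 − 0.5 + 0.2 = α × (8.1 − (-0.2)).
4 = 8.3 α, so α = 0.48193.

0.482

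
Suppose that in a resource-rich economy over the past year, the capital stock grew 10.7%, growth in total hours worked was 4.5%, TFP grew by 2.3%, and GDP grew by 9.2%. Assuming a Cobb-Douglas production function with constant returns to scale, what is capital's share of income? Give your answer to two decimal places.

gY = gA + α·gK + (1−α)·gL, so gY − gA − gL = α(gK − gL).
9.2 − 2.3 − 4.5 = α × (10.7 − 4.5).
2.4 = 6.2 α, so α = 0.3871.

0.39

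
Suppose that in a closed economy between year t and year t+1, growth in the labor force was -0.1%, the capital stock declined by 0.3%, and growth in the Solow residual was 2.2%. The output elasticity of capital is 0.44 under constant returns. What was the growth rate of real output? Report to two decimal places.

Labor's share = 1 − 0.44 = 0.56.
The capital stock: 0.44 × (-0.3) = -0.132 pp.
The labor force: 0.56 × (-0.1) = -0.056 pp.
Output growth = 2.2 + (-0.188) = 2.012%.

2.01%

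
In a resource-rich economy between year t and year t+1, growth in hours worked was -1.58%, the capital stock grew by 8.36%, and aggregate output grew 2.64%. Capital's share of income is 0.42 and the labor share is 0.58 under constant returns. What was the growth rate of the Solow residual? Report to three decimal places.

0.045%

Labor's share = 1 − 0.42 = 0.58.
The capital stock: 0.42 × 8.36 = 3.5112 pp.
Hours worked: 0.58 × (-1.58) = -0.9164 pp.
TFP growth = 2.64 − 2.5948 = 0.0452%.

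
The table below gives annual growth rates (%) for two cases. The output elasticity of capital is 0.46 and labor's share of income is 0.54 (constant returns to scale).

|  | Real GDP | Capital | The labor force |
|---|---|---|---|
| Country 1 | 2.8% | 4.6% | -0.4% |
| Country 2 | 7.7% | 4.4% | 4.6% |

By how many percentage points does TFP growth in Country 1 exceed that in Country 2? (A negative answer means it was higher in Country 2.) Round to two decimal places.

-2.29 percentage points

Labor's share = 1 − 0.46 = 0.54.
Country 1: TFP = 2.8 − 2.116 + 0.216 = 0.9%.
Country 2: TFP = 7.7 − 2.024 − 2.484 = 3.192%.
Difference = 0.9 − (3.192) = -2.292 pp.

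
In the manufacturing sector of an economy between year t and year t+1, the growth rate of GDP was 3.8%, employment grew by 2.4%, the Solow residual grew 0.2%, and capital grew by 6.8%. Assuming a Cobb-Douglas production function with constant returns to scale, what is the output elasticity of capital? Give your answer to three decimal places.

gY = gA + α·gK + (1−α)·gL, so gY − gA − gL = α(gK − gL).
3.8 − 0.2 − 2.4 = α × (6.8 − 2.4).
1.2 = 4.4 α, so α = 0.27273.

α = 0.273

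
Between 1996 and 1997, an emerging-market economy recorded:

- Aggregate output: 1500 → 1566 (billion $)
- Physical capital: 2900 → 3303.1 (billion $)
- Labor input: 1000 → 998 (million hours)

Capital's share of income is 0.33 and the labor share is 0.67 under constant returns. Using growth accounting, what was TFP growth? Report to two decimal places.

-0.05%

Aggregate output growth = (1566 − 1500) / 1500 = 4.4%.
Physical capital growth = (3303.1 − 2900) / 2900 = 13.9%.
Labor input growth = (998 − 1000) / 1000 = -0.2%.
Labor's share = 1 − 0.33 = 0.67.
Physical capital: 0.33 × 13.9 = 4.587 pp.
Labor input: 0.67 × (-0.2) = -0.134 pp.
TFP growth = 4.4 − 4.453 = -0.053%.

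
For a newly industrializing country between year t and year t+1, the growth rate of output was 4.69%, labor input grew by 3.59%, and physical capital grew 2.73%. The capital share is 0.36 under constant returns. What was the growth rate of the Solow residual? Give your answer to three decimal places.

Labor's share = 1 − 0.36 = 0.64.
Physical capital: 0.36 × 2.73 = 0.9828 pp.
Labor input: 0.64 × 3.59 = 2.2976 pp.
TFP growth = 4.69 − 3.2804 = 1.4096%.

1.410%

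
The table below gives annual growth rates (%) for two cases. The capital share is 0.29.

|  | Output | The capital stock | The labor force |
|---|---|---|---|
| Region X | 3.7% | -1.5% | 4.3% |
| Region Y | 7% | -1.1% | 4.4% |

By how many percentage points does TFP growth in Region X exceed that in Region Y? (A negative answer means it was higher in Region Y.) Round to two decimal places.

-3.11 percentage points

Labor's share = 1 − 0.29 = 0.71.
Region X: TFP = 3.7 + 0.435 − 3.053 = 1.082%.
Region Y: TFP = 7 + 0.319 − 3.124 = 4.195%.
Difference = 1.082 − (4.195) = -3.113 pp.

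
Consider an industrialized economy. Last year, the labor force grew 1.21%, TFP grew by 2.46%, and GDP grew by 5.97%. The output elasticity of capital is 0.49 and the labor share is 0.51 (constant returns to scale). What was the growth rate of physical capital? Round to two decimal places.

Labor's share = 1 − 0.49 = 0.51.
gY = gA + 0.51×1.21 + 0.49×g.
0.49×g = 5.97 − 2.46 − 0.6171 = 2.8929.
g = 2.8929 / 0.49 = 5.9039%.

Physical capital growth was 5.90%.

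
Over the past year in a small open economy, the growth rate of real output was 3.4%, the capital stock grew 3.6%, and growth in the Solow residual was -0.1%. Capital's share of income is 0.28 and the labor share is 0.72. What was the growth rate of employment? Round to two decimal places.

Labor's share = 1 − 0.28 = 0.72.
gY = gA + 0.28×3.6 + 0.72×g.
0.72×g = 3.4 + 0.1 − 1.008 = 2.492.
g = 2.492 / 0.72 = 3.4611%.

3.46%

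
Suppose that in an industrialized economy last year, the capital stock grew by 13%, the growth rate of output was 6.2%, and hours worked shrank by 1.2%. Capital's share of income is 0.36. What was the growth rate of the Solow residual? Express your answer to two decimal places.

2.29%

Labor's share = 1 − 0.36 = 0.64.
The capital stock: 0.36 × 13 = 4.68 pp.
Hours worked: 0.64 × (-1.2) = -0.768 pp.
TFP growth = 6.2 − 3.912 = 2.288%.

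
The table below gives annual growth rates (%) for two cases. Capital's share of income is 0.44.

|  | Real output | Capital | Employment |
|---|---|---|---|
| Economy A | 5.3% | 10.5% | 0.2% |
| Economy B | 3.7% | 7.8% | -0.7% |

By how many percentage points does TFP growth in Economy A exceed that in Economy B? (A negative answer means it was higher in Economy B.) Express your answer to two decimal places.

-0.09 percentage points

Labor's share = 1 − 0.44 = 0.56.
Economy A: TFP = 5.3 − 4.62 − 0.112 = 0.568%.
Economy B: TFP = 3.7 − 3.432 + 0.392 = 0.66%.
Difference = 0.568 − (0.66) = -0.092 pp.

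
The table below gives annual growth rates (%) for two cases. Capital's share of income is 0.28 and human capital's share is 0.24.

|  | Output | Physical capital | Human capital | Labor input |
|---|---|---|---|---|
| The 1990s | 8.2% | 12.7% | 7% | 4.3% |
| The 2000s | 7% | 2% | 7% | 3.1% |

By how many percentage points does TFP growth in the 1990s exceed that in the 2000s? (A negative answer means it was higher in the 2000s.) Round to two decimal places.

Labor's share = 1 − 0.28 − 0.24 = 0.48.
The 1990s: TFP = 8.2 − 3.556 − 1.68 − 2.064 = 0.9%.
The 2000s: TFP = 7 − 0.56 − 1.68 − 1.488 = 3.272%.
Difference = 0.9 − (3.272) = -2.372 pp.

-2.37 percentage points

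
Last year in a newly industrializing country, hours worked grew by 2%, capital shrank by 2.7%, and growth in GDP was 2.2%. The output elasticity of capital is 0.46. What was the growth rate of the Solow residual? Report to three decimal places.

2.362%

Labor's share = 1 − 0.46 = 0.54.
Capital: 0.46 × (-2.7) = -1.242 pp.
Hours worked: 0.54 × 2 = 1.08 pp.
TFP growth = 2.2 + 0.162 = 2.362%.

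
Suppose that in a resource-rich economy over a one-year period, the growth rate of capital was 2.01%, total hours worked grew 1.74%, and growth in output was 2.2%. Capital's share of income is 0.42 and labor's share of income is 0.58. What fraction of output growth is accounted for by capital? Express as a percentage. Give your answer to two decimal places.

Capital accounted for 38.37% of growth.

Capital contributed 0.42 × 2.01 = 0.8442 pp.
Share of growth = 0.8442 / 2.2 × 100 = 38.3727%.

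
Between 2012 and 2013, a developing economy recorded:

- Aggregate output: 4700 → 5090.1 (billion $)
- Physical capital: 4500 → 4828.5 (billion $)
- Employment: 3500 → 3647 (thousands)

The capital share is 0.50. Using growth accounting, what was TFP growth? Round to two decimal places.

Aggregate output growth = (5090.1 − 4700) / 4700 = 8.3%.
Physical capital growth = (4828.5 − 4500) / 4500 = 7.3%.
Employment growth = (3647 − 3500) / 3500 = 4.2%.
Labor's share = 1 − 0.5 = 0.5.
Physical capital: 0.5 × 7.3 = 3.65 pp.
Employment: 0.5 × 4.2 = 2.1 pp.
TFP growth = 8.3 − 5.75 = 2.55%.

2.55%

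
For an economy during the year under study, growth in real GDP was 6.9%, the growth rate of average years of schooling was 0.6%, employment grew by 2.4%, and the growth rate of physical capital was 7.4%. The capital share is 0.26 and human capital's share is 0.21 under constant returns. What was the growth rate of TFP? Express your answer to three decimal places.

Labor's share = 1 − 0.26 − 0.21 = 0.53.
Physical capital: 0.26 × 7.4 = 1.924 pp.
Average years of schooling: 0.21 × 0.6 = 0.126 pp.
Employment: 0.53 × 2.4 = 1.272 pp.
TFP growth = 6.9 − 3.322 = 3.578%.

3.578%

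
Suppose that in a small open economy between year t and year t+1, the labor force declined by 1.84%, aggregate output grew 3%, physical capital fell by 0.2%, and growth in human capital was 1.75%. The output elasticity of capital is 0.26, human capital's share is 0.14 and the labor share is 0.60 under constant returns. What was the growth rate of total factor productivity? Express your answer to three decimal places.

3.911%

Labor's share = 1 − 0.26 − 0.14 = 0.6.
Physical capital: 0.26 × (-0.2) = -0.052 pp.
Human capital: 0.14 × 1.75 = 0.245 pp.
The labor force: 0.6 × (-1.84) = -1.104 pp.
TFP growth = 3 + 0.911 = 3.911%.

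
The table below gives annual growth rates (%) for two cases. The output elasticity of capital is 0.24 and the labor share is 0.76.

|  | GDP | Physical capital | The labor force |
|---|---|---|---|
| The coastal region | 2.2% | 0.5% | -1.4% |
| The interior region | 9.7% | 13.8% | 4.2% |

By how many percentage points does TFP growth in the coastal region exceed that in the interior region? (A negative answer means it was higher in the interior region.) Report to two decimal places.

-0.05 percentage points

Labor's share = 1 − 0.24 = 0.76.
The coastal region: TFP = 2.2 − 0.12 + 1.064 = 3.144%.
The interior region: TFP = 9.7 − 3.312 − 3.192 = 3.196%.
Difference = 3.144 − (3.196) = -0.052 pp.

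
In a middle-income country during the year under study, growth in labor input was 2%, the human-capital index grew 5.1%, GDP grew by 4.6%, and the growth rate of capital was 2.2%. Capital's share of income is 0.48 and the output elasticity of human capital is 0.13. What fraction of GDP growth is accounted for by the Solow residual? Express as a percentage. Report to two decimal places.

Labor's share = 1 − 0.48 − 0.13 = 0.39.
Capital: 0.48 × 2.2 = 1.056 pp.
The human-capital index: 0.13 × 5.1 = 0.663 pp.
Labor input: 0.39 × 2 = 0.78 pp.
TFP growth = 4.6 − 2.499 = 2.101%.
TFP share of growth = 2.101 / 4.6 × 100 = 45.6739%.

The Solow residual accounted for 45.67% of growth.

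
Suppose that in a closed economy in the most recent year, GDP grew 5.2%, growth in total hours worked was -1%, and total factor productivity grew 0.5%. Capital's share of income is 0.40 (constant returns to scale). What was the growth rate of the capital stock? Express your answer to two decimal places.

Labor's share = 1 − 0.4 = 0.6.
gY = gA + 0.6×(-1) + 0.4×g.
0.4×g = 5.2 − 0.5 + 0.6 = 5.3.
g = 5.3 / 0.4 = 13.25%.

13.25%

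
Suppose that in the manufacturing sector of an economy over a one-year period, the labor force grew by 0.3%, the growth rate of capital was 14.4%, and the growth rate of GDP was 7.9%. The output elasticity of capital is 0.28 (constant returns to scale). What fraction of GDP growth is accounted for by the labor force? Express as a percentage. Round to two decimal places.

Labor's share = 1 − 0.28 = 0.72.
The labor force contributed 0.72 × 0.3 = 0.216 pp.
Share of growth = 0.216 / 7.9 × 100 = 2.7342%.

The labor force accounted for 2.73% of growth.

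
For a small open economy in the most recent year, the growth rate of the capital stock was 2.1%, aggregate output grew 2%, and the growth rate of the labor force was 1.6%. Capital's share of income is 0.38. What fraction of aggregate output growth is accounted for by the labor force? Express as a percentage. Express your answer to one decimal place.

Labor's share = 1 − 0.38 = 0.62.
The labor force contributed 0.62 × 1.6 = 0.992 pp.
Share of growth = 0.992 / 2 × 100 = 49.6%.

49.6%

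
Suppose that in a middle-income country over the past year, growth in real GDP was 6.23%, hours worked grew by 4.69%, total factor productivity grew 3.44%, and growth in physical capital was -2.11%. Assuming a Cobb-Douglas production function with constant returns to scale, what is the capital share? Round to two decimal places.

The capital share is 0.28.

gY = gA + α·gK + (1−α)·gL, so gY − gA − gL = α(gK − gL).
6.23 − 3.44 − 4.69 = α × (-2.11 − 4.69).
-1.9 = -6.8 α, so α = 0.2794.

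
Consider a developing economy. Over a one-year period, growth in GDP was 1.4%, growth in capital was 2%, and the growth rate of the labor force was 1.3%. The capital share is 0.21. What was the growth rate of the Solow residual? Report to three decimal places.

-0.047%

Labor's share = 1 − 0.21 = 0.79.
Capital: 0.21 × 2 = 0.42 pp.
The labor force: 0.79 × 1.3 = 1.027 pp.
TFP growth = 1.4 − 1.447 = -0.047%.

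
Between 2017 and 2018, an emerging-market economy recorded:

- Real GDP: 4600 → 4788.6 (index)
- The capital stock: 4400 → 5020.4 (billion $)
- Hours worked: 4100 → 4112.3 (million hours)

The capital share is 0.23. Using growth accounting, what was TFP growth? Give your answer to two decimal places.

TFP grew 0.63%.

Real GDP growth = (4788.6 − 4600) / 4600 = 4.1%.
The capital stock growth = (5020.4 − 4400) / 4400 = 14.1%.
Hours worked growth = (4112.3 − 4100) / 4100 = 0.3%.
Labor's share = 1 − 0.23 = 0.77.
The capital stock: 0.23 × 14.1 = 3.243 pp.
Hours worked: 0.77 × 0.3 = 0.231 pp.
TFP growth = 4.1 − 3.474 = 0.626%.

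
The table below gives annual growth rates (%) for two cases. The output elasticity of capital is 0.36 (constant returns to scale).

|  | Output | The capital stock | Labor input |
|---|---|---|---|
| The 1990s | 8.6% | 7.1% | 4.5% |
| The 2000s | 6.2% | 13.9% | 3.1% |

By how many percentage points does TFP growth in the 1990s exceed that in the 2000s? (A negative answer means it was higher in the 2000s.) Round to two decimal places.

3.95 percentage points

Labor's share = 1 − 0.36 = 0.64.
The 1990s: TFP = 8.6 − 2.556 − 2.88 = 3.164%.
The 2000s: TFP = 6.2 − 5.004 − 1.984 = -0.788%.
Difference = 3.164 − (-0.788) = 3.952 pp.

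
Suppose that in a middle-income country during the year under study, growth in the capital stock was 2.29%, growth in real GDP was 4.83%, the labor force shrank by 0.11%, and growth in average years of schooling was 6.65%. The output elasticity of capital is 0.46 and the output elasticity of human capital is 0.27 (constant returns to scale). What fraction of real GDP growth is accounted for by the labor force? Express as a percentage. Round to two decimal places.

-0.61%

Labor's share = 1 − 0.46 − 0.27 = 0.27.
The labor force contributed 0.27 × (-0.11) = -0.0297 pp.
Share of growth = -0.0297 / 4.83 × 100 = -0.6149%.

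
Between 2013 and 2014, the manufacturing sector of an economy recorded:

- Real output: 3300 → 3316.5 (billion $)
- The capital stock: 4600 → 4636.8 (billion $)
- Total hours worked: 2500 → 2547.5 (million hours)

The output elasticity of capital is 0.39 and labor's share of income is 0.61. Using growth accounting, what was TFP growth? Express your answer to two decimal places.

-0.97%

Real output growth = (3316.5 − 3300) / 3300 = 0.5%.
The capital stock growth = (4636.8 − 4600) / 4600 = 0.8%.
Total hours worked growth = (2547.5 − 2500) / 2500 = 1.9%.
Labor's share = 1 − 0.39 = 0.61.
The capital stock: 0.39 × 0.8 = 0.312 pp.
Total hours worked: 0.61 × 1.9 = 1.159 pp.
TFP growth = 0.5 − 1.471 = -0.971%.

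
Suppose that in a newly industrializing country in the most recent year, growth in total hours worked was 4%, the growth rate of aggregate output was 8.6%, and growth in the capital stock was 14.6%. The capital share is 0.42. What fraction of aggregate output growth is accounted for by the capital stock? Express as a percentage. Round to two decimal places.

The capital stock contributed 0.42 × 14.6 = 6.132 pp.
Share of growth = 6.132 / 8.6 × 100 = 71.3023%.

The capital stock accounted for 71.30% of growth.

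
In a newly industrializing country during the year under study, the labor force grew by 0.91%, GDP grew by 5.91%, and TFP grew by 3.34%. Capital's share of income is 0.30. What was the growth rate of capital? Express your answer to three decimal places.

Labor's share = 1 − 0.3 = 0.7.
gY = gA + 0.7×0.91 + 0.3×g.
0.3×g = 5.91 − 3.34 − 0.637 = 1.933.
g = 1.933 / 0.3 = 6.44333%.

6.443%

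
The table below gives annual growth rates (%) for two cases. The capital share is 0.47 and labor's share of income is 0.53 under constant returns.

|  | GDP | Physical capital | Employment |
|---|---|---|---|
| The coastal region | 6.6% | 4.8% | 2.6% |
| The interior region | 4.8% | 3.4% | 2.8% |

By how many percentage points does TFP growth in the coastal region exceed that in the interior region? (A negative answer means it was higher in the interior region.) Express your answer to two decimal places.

Labor's share = 1 − 0.47 = 0.53.
The coastal region: TFP = 6.6 − 2.256 − 1.378 = 2.966%.
The interior region: TFP = 4.8 − 1.598 − 1.484 = 1.718%.
Difference = 2.966 − (1.718) = 1.248 pp.

1.25 percentage points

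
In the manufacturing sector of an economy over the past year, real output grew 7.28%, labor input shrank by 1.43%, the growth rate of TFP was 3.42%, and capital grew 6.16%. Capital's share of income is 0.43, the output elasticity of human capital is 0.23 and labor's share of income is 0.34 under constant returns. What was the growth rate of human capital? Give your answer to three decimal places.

Labor's share = 1 − 0.43 − 0.23 = 0.34.
gY = gA + 0.43×6.16 + 0.34×(-1.43) + 0.23×g.
0.23×g = 7.28 − 3.42 − 2.1626 = 1.6974.
g = 1.6974 / 0.23 = 7.38%.

7.380%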